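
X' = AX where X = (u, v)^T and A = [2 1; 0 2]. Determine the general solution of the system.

u(t) = -C_1e^(2t) - C_2te^(2t) - 3C_2e^(2t), v(t) = -C_2e^(2t)

Coefficient matrix A = [[2, 1], [0, 2]].
Characteristic polynomial det(A - λI) = λ^2 - 4λ + 4 = 0.
Single eigenvalue λ = 2 with algebraic multiplicity 2.
Eigenvector v = (-1,0); generalized eigenvector w with (A-λI)w=v is (-3,-1).
General solution: e^(2t)[C_1·v + C_2·(t·v + w)].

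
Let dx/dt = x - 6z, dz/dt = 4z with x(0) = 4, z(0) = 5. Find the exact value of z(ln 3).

A = [[1,-6],[0,4]]; eigenvalues λ = 1, 4.
Eigenvectors: (1,0) for λ=1, (2,-1) for λ=4.
From the initial condition, c_1 = 14, c_2 = -5.
z(ln 3) = (14)(3^1)(0) + (-5)(3^4)(-1) = 405.

405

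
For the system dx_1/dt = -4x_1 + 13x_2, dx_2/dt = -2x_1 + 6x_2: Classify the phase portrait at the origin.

unstable spiral

A = [[-4,13],[-2,6]]; det(A-λI) = λ^2 - 2λ + 2.
λ = 1 ± i: positive real part.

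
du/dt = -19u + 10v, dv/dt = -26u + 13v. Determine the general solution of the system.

u(t) = 2c_1e^(-3t)sin(2t) + c_1e^(-3t)cos(2t) + c_2e^(-3t)sin(2t) - 2c_2e^(-3t)cos(2t), v(t) = 3c_1e^(-3t)sin(2t) + 2c_1e^(-3t)cos(2t) + 2c_2e^(-3t)sin(2t) - 3c_2e^(-3t)cos(2t)

Coefficient matrix A = [[-19, 10], [-26, 13]].
Characteristic polynomial det(A - λI) = λ^2 + 6λ + 13 = 0.
Eigenvalues λ = -3 ± 2i (complex conjugate pair).
For λ=-3+2i: an eigenvector is (1,2) - i(2,3) = (1 - 2i, 2 - 3i).
A real fundamental pair from Re and Im of e^((-3+2i)t)v: X_1 = e^(-3t)(cos(2t)·(1,2) + sin(2t)·(2,3)), X_2 = e^(-3t)(sin(2t)·(1,2) - cos(2t)·(2,3)).
General solution: c_1X_1 + c_2X_2.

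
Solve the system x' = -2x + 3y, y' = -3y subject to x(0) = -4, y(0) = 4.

Coefficient matrix A = [[-2, 3], [0, -3]].
Characteristic polynomial det(A - λI) = λ^2 + 5λ + 6 = 0.
Eigenvalues λ = -2, -3.
For λ=-2: (A-λI) row 1 is [0, 3], so an eigenvector is (1, 0).
For λ=-3: (A-λI) row 1 is [1, 3], so an eigenvector is (3, -1).
General solution: K_1e^(-2t)(1,0) + K_2e^(-3t)(3,-1).
Applying x(0)=-4, y(0)=4 gives K_1=8, K_2=-4.

x(t) = 8e^(-2t) - 12e^(-3t), y(t) = 4e^(-3t)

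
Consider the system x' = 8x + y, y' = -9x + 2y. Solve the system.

x(t) = c_1e^(5t) + c_2te^(5t), y(t) = -3c_1e^(5t) - 3c_2te^(5t) + c_2e^(5t)

Coefficient matrix A = [[8, 1], [-9, 2]].
Characteristic polynomial det(A - λI) = λ^2 - 10λ + 25 = 0.
Single eigenvalue λ = 5 with algebraic multiplicity 2.
Eigenvector v = (1,-3); generalized eigenvector w with (A-λI)w=v is (0,1).
General solution: e^(5t)[c_1·v + c_2·(t·v + w)].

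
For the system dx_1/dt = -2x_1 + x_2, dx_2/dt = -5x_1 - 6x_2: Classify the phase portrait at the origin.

stable spiral

A = [[-2,1],[-5,-6]]; det(A-λI) = λ^2 + 8λ + 17.
λ = -4 ± i: negative real part.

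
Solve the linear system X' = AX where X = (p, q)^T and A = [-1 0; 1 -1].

p(t) = C_2e^(-t), q(t) = C_1e^(-t) + C_2te^(-t) - 3C_2e^(-t)

Coefficient matrix A = [[-1, 0], [1, -1]].
Characteristic polynomial det(A - λI) = λ^2 + 2λ + 1 = 0.
Single eigenvalue λ = -1 with algebraic multiplicity 2.
Eigenvector v = (0,1); generalized eigenvector w with (A-λI)w=v is (1,-3).
General solution: e^(-t)[C_1·v + C_2·(t·v + w)].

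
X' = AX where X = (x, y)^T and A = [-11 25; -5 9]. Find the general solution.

x(t) = 2c_1e^(-t)sin(5t) - c_1e^(-t)cos(5t) - c_2e^(-t)sin(5t) - 2c_2e^(-t)cos(5t), y(t) = c_1e^(-t)sin(5t) - c_2e^(-t)cos(5t)

Coefficient matrix A = [[-11, 25], [-5, 9]].
Characteristic polynomial det(A - λI) = λ^2 + 2λ + 26 = 0.
Eigenvalues λ = -1 ± 5i (complex conjugate pair).
For λ=-1+5i: an eigenvector is (-1,0) - i(2,1) = (-1 - 2i, 0 - i).
A real fundamental pair from Re and Im of e^((-1+5i)t)v: X_1 = e^(-t)(cos(5t)·(-1,0) + sin(5t)·(2,1)), X_2 = e^(-t)(sin(5t)·(-1,0) - cos(5t)·(2,1)).
General solution: c_1X_1 + c_2X_2.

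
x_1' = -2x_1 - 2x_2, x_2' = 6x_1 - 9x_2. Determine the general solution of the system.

Coefficient matrix A = [[-2, -2], [6, -9]].
Characteristic polynomial det(A - λI) = λ^2 + 11λ + 30 = 0.
Eigenvalues λ = -6, -5.
For λ=-6: (A-λI) row 1 is [4, -2], so an eigenvector is (-1, -2).
For λ=-5: (A-λI) row 1 is [3, -2], so an eigenvector is (2, 3).
General solution: K_1e^(-6t)(-1,-2) + K_2e^(-5t)(2,3).

x_1(t) = -K_1e^(-6t) + 2K_2e^(-5t), x_2(t) = -2K_1e^(-6t) + 3K_2e^(-5t)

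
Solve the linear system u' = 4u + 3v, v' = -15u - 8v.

u(t) = c_1e^(-2t)cos(3t) + c_2e^(-2t)sin(3t), v(t) = -c_1e^(-2t)sin(3t) - 2c_1e^(-2t)cos(3t) - 2c_2e^(-2t)sin(3t) + c_2e^(-2t)cos(3t)

Coefficient matrix A = [[4, 3], [-15, -8]].
Characteristic polynomial det(A - λI) = λ^2 + 4λ + 13 = 0.
Eigenvalues λ = -2 ± 3i (complex conjugate pair).
For λ=-2+3i: an eigenvector is (1,-2) - i(0,-1) = (1, -2 + i).
A real fundamental pair from Re and Im of e^((-2+3i)t)v: X_1 = e^(-2t)(cos(3t)·(1,-2) + sin(3t)·(0,-1)), X_2 = e^(-2t)(sin(3t)·(1,-2) - cos(3t)·(0,-1)).
General solution: c_1X_1 + c_2X_2.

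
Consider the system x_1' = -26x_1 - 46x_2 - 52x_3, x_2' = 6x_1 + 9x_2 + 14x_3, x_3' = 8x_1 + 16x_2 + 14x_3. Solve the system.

x_1(t) = -7c_1e^(2t) - 2c_2e^(-3t) - 6c_3e^(-2t), x_2(t) = 2c_1e^(2t) + c_2e^(-3t) + 2c_3e^(-2t), x_3(t) = 2c_1e^(2t) + c_3e^(-2t)

Coefficient matrix A = [[-26, -46, -52], [6, 9, 14], [8, 16, 14]].
det(A - λI) = 0 gives eigenvalues λ = 2, -3, -2.
For λ=2: eigenvector (-7,2,2).
For λ=-3: eigenvector (-2,1,0).
For λ=-2: eigenvector (-6,2,1).
General solution: c_1e^(2t)(-7,2,2) + c_2e^(-3t)(-2,1,0) + c_3e^(-2t)(-6,2,1).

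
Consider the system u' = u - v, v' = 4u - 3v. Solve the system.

Coefficient matrix A = [[1, -1], [4, -3]].
Characteristic polynomial det(A - λI) = λ^2 + 2λ + 1 = 0.
Single eigenvalue λ = -1 with algebraic multiplicity 2.
Eigenvector v = (1,2); generalized eigenvector w with (A-λI)w=v is (1,1).
General solution: e^(-t)[c_1·v + c_2·(t·v + w)].

u(t) = c_1e^(-t) + c_2te^(-t) + c_2e^(-t), v(t) = 2c_1e^(-t) + 2c_2te^(-t) + c_2e^(-t)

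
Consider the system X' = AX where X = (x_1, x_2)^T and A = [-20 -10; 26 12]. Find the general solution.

Coefficient matrix A = [[-20, -10], [26, 12]].
Characteristic polynomial det(A - λI) = λ^2 + 8λ + 20 = 0.
Eigenvalues λ = -4 ± 2i (complex conjugate pair).
For λ=-4+2i: an eigenvector is (2,-3) - i(-1,2) = (2 + i, -3 - 2i).
A real fundamental pair from Re and Im of e^((-4+2i)t)v: X_1 = e^(-4t)(cos(2t)·(2,-3) + sin(2t)·(-1,2)), X_2 = e^(-4t)(sin(2t)·(2,-3) - cos(2t)·(-1,2)).
General solution: C_1X_1 + C_2X_2.

x_1(t) = -C_1e^(-4t)sin(2t) + 2C_1e^(-4t)cos(2t) + 2C_2e^(-4t)sin(2t) + C_2e^(-4t)cos(2t), x_2(t) = 2C_1e^(-4t)sin(2t) - 3C_1e^(-4t)cos(2t) - 3C_2e^(-4t)sin(2t) - 2C_2e^(-4t)cos(2t)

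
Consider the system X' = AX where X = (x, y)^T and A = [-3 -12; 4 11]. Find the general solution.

x(t) = -2K_1e^(3t) - 3K_2e^(5t), y(t) = K_1e^(3t) + 2K_2e^(5t)

Coefficient matrix A = [[-3, -12], [4, 11]].
Characteristic polynomial det(A - λI) = λ^2 - 8λ + 15 = 0.
Eigenvalues λ = 3, 5.
For λ=3: (A-λI) row 1 is [-6, -12], so an eigenvector is (-2, 1).
For λ=5: (A-λI) row 1 is [-8, -12], so an eigenvector is (-3, 2).
General solution: K_1e^(3t)(-2,1) + K_2e^(5t)(-3,2).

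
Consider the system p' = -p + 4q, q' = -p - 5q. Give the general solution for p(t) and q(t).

Coefficient matrix A = [[-1, 4], [-1, -5]].
Characteristic polynomial det(A - λI) = λ^2 + 6λ + 9 = 0.
Single eigenvalue λ = -3 with algebraic multiplicity 2.
Eigenvector v = (-2,1); generalized eigenvector w with (A-λI)w=v is (-3,1).
General solution: e^(-3t)[c_1·v + c_2·(t·v + w)].

p(t) = -2c_1e^(-3t) - 2c_2te^(-3t) - 3c_2e^(-3t), q(t) = c_1e^(-3t) + c_2te^(-3t) + c_2e^(-3t)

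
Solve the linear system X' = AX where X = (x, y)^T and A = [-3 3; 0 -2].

Coefficient matrix A = [[-3, 3], [0, -2]].
Characteristic polynomial det(A - λI) = λ^2 + 5λ + 6 = 0.
Eigenvalues λ = -2, -3.
For λ=-2: (A-λI) row 1 is [-1, 3], so an eigenvector is (3, 1).
For λ=-3: (A-λI) row 1 is [0, 3], so an eigenvector is (-1, 0).
General solution: C_1e^(-2t)(3,1) + C_2e^(-3t)(-1,0).

x(t) = 3C_1e^(-2t) - C_2e^(-3t), y(t) = C_1e^(-2t)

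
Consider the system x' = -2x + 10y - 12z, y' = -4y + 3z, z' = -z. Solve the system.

x(t) = -2K_1e^(-t) + K_2e^(-2t) + 5K_3e^(-4t), y(t) = K_1e^(-t) - K_3e^(-4t), z(t) = K_1e^(-t)

Coefficient matrix A = [[-2, 10, -12], [0, -4, 3], [0, 0, -1]].
det(A - λI) = 0 gives eigenvalues λ = -1, -2, -4.
For λ=-1: eigenvector (-2,1,1).
For λ=-2: eigenvector (1,0,0).
For λ=-4: eigenvector (5,-1,0).
General solution: K_1e^(-t)(-2,1,1) + K_2e^(-2t)(1,0,0) + K_3e^(-4t)(5,-1,0).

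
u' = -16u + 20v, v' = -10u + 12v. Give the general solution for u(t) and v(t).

Coefficient matrix A = [[-16, 20], [-10, 12]].
Characteristic polynomial det(A - λI) = λ^2 + 4λ + 8 = 0.
Eigenvalues λ = -2 ± 2i (complex conjugate pair).
For λ=-2+2i: an eigenvector is (1,1) - i(3,2) = (1 - 3i, 1 - 2i).
A real fundamental pair from Re and Im of e^((-2+2i)t)v: X_1 = e^(-2t)(cos(2t)·(1,1) + sin(2t)·(3,2)), X_2 = e^(-2t)(sin(2t)·(1,1) - cos(2t)·(3,2)).
General solution: C_1X_1 + C_2X_2.

u(t) = 3C_1e^(-2t)sin(2t) + C_1e^(-2t)cos(2t) + C_2e^(-2t)sin(2t) - 3C_2e^(-2t)cos(2t), v(t) = 2C_1e^(-2t)sin(2t) + C_1e^(-2t)cos(2t) + C_2e^(-2t)sin(2t) - 2C_2e^(-2t)cos(2t)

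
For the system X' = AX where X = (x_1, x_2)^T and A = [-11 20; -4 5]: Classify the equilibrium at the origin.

A = [[-11,20],[-4,5]]; det(A-λI) = λ^2 + 6λ + 25.
λ = -3 ± 4i: negative real part.

stable spiral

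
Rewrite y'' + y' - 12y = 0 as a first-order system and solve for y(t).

Let x_1 = y, x_2 = y'. Then x_1' = x_2 and x_2' = 12x_1 - x_2.
A = [[0,1],[12,-1]]; det(A-λI) = λ^2 + λ - 12.
Eigenvalues λ = -4, 3 with eigenvectors (1,-4), (1,3).

y(t) = c_1e^(-4t) + c_2e^(3t)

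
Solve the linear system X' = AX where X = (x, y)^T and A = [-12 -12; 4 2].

Coefficient matrix A = [[-12, -12], [4, 2]].
Characteristic polynomial det(A - λI) = λ^2 + 10λ + 24 = 0.
Eigenvalues λ = -4, -6.
For λ=-4: (A-λI) row 1 is [-8, -12], so an eigenvector is (3, -2).
For λ=-6: (A-λI) row 1 is [-6, -12], so an eigenvector is (2, -1).
General solution: C_1e^(-4t)(3,-2) + C_2e^(-6t)(2,-1).

x(t) = 3C_1e^(-4t) + 2C_2e^(-6t), y(t) = -2C_1e^(-4t) - C_2e^(-6t)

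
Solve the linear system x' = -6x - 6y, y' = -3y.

x(t) = c_1e^(-6t) - 2c_2e^(-3t), y(t) = c_2e^(-3t)

Coefficient matrix A = [[-6, -6], [0, -3]].
Characteristic polynomial det(A - λI) = λ^2 + 9λ + 18 = 0.
Eigenvalues λ = -6, -3.
For λ=-6: (A-λI) row 1 is [0, -6], so an eigenvector is (1, 0).
For λ=-3: (A-λI) row 1 is [-3, -6], so an eigenvector is (-2, 1).
General solution: c_1e^(-6t)(1,0) + c_2e^(-3t)(-2,1).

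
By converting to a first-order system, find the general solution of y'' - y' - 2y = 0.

y(t) = K_1e^(-t) + K_2e^(2t)

Let x_1 = y, x_2 = y'. Then x_1' = x_2 and x_2' = 2x_1 + x_2.
A = [[0,1],[2,1]]; det(A-λI) = λ^2 - λ - 2.
Eigenvalues λ = -1, 2 with eigenvectors (1,-1), (1,2).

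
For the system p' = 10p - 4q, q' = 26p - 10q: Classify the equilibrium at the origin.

A = [[10,-4],[26,-10]]; det(A-λI) = λ^2 + 4.
λ = 0 ± 2i: zero real part.

center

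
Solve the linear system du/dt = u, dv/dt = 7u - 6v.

Coefficient matrix A = [[1, 0], [7, -6]].
Characteristic polynomial det(A - λI) = λ^2 + 5λ - 6 = 0.
Eigenvalues λ = 1, -6.
For λ=1: (A-λI) row 2 is [7, -7], so an eigenvector is (1, 1).
For λ=-6: (A-λI) row 1 is [7, 0], so an eigenvector is (0, -1).
General solution: C_1e^(t)(1,1) + C_2e^(-6t)(0,-1).

u(t) = C_1e^(t), v(t) = C_1e^(t) - C_2e^(-6t)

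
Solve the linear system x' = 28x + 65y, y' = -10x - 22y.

Coefficient matrix A = [[28, 65], [-10, -22]].
Characteristic polynomial det(A - λI) = λ^2 - 6λ + 34 = 0.
Eigenvalues λ = 3 ± 5i (complex conjugate pair).
For λ=3+5i: an eigenvector is (2,-1) - i(-3,1) = (2 + 3i, -1 - i).
A real fundamental pair from Re and Im of e^((3+5i)t)v: X_1 = e^(3t)(cos(5t)·(2,-1) + sin(5t)·(-3,1)), X_2 = e^(3t)(sin(5t)·(2,-1) - cos(5t)·(-3,1)).
General solution: c_1X_1 + c_2X_2.

x(t) = -3c_1e^(3t)sin(5t) + 2c_1e^(3t)cos(5t) + 2c_2e^(3t)sin(5t) + 3c_2e^(3t)cos(5t), y(t) = c_1e^(3t)sin(5t) - c_1e^(3t)cos(5t) - c_2e^(3t)sin(5t) - c_2e^(3t)cos(5t)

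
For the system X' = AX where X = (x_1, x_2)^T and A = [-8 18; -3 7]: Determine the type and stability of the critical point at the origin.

A = [[-8,18],[-3,7]]; det(A-λI) = λ^2 + λ - 2.
λ = 1, -2: opposite signs.

saddle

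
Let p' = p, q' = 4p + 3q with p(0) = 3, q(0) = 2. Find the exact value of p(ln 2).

6

A = [[1,0],[4,3]]; eigenvalues λ = 1, 3.
Eigenvectors: (-1,2) for λ=1, (0,-1) for λ=3.
From the initial condition, c_1 = -3, c_2 = -8.
p(ln 2) = (-3)(2^1)(-1) + (-8)(2^3)(0) = 6.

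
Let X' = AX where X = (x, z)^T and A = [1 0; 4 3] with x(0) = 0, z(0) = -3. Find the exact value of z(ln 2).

A = [[1,0],[4,3]]; eigenvalues λ = 3, 1.
Eigenvectors: (0,-1) for λ=3, (1,-2) for λ=1.
From the initial condition, c_1 = 3, c_2 = 0.
z(ln 2) = (3)(2^3)(-1) + (0)(2^1)(-2) = -24.

-24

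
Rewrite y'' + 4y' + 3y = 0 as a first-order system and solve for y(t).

Let x_1 = y, x_2 = y'. Then x_1' = x_2 and x_2' = -3x_1 - 4x_2.
A = [[0,1],[-3,-4]]; det(A-λI) = λ^2 + 4λ + 3.
Eigenvalues λ = -1, -3 with eigenvectors (1,-1), (1,-3).

y(t) = C_1e^(-t) + C_2e^(-3t)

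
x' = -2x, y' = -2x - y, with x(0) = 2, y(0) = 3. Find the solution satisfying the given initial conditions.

Coefficient matrix A = [[-2, 0], [-2, -1]].
Characteristic polynomial det(A - λI) = λ^2 + 3λ + 2 = 0.
Eigenvalues λ = -1, -2.
For λ=-1: (A-λI) row 1 is [-1, 0], so an eigenvector is (0, 1).
For λ=-2: (A-λI) row 2 is [-2, 1], so an eigenvector is (1, 2).
General solution: c_1e^(-t)(0,1) + c_2e^(-2t)(1,2).
Applying x(0)=2, y(0)=3 gives c_1=-1, c_2=2.

x(t) = 2e^(-2t), y(t) = -e^(-t) + 4e^(-2t)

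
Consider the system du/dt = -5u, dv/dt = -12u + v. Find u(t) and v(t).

u(t) = C_2e^(-5t), v(t) = -C_1e^(t) + 2C_2e^(-5t)

Coefficient matrix A = [[-5, 0], [-12, 1]].
Characteristic polynomial det(A - λI) = λ^2 + 4λ - 5 = 0.
Eigenvalues λ = 1, -5.
For λ=1: (A-λI) row 1 is [-6, 0], so an eigenvector is (0, -1).
For λ=-5: (A-λI) row 2 is [-12, 6], so an eigenvector is (1, 2).
General solution: C_1e^(t)(0,-1) + C_2e^(-5t)(1,2).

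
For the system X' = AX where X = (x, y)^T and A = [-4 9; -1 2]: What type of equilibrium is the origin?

stable improper node

A = [[-4,9],[-1,2]]; det(A-λI) = λ^2 + 2λ + 1.
repeated λ = -1 with a single eigenvector.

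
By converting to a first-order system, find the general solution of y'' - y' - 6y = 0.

y(t) = K_1e^(3t) + K_2e^(-2t)

Let x_1 = y, x_2 = y'. Then x_1' = x_2 and x_2' = 6x_1 + x_2.
A = [[0,1],[6,1]]; det(A-λI) = λ^2 - λ - 6.
Eigenvalues λ = 3, -2 with eigenvectors (1,3), (1,-2).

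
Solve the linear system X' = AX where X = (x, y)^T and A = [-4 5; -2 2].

Coefficient matrix A = [[-4, 5], [-2, 2]].
Characteristic polynomial det(A - λI) = λ^2 + 2λ + 2 = 0.
Eigenvalues λ = -1 ± i (complex conjugate pair).
For λ=-1+i: an eigenvector is (2,1) - i(-1,-1) = (2 + i, 1 + i).
A real fundamental pair from Re and Im of e^((-1+i)t)v: X_1 = e^(-t)(cos(t)·(2,1) + sin(t)·(-1,-1)), X_2 = e^(-t)(sin(t)·(2,1) - cos(t)·(-1,-1)).
General solution: c_1X_1 + c_2X_2.

x(t) = -c_1e^(-t)sin(t) + 2c_1e^(-t)cos(t) + 2c_2e^(-t)sin(t) + c_2e^(-t)cos(t), y(t) = -c_1e^(-t)sin(t) + c_1e^(-t)cos(t) + c_2e^(-t)sin(t) + c_2e^(-t)cos(t)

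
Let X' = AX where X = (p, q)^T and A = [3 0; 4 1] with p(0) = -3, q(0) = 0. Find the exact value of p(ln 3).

A = [[3,0],[4,1]]; eigenvalues λ = 1, 3.
Eigenvectors: (0,-1) for λ=1, (-1,-2) for λ=3.
From the initial condition, c_1 = -6, c_2 = 3.
p(ln 3) = (-6)(3^1)(0) + (3)(3^3)(-1) = -81.

-81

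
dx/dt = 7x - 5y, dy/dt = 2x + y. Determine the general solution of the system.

Coefficient matrix A = [[7, -5], [2, 1]].
Characteristic polynomial det(A - λI) = λ^2 - 8λ + 17 = 0.
Eigenvalues λ = 4 ± i (complex conjugate pair).
For λ=4+i: an eigenvector is (2,1) - i(1,1) = (2 - i, 1 - i).
A real fundamental pair from Re and Im of e^((4+i)t)v: X_1 = e^(4t)(cos(t)·(2,1) + sin(t)·(1,1)), X_2 = e^(4t)(sin(t)·(2,1) - cos(t)·(1,1)).
General solution: C_1X_1 + C_2X_2.

x(t) = C_1e^(4t)sin(t) + 2C_1e^(4t)cos(t) + 2C_2e^(4t)sin(t) - C_2e^(4t)cos(t), y(t) = C_1e^(4t)sin(t) + C_1e^(4t)cos(t) + C_2e^(4t)sin(t) - C_2e^(4t)cos(t)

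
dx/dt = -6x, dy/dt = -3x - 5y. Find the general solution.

Coefficient matrix A = [[-6, 0], [-3, -5]].
Characteristic polynomial det(A - λI) = λ^2 + 11λ + 30 = 0.
Eigenvalues λ = -6, -5.
For λ=-6: (A-λI) row 2 is [-3, 1], so an eigenvector is (1, 3).
For λ=-5: (A-λI) row 1 is [-1, 0], so an eigenvector is (0, -1).
General solution: C_1e^(-6t)(1,3) + C_2e^(-5t)(0,-1).

x(t) = C_1e^(-6t), y(t) = 3C_1e^(-6t) - C_2e^(-5t)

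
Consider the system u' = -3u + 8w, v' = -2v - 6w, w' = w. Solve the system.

u(t) = c_1e^(-3t) + 2c_2e^(t), v(t) = -2c_2e^(t) + c_3e^(-2t), w(t) = c_2e^(t)

Coefficient matrix A = [[-3, 0, 8], [0, -2, -6], [0, 0, 1]].
det(A - λI) = 0 gives eigenvalues λ = -3, 1, -2.
For λ=-3: eigenvector (1,0,0).
For λ=1: eigenvector (2,-2,1).
For λ=-2: eigenvector (0,1,0).
General solution: c_1e^(-3t)(1,0,0) + c_2e^(t)(2,-2,1) + c_3e^(-2t)(0,1,0).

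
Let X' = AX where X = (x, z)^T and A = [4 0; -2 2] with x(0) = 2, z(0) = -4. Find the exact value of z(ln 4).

A = [[4,0],[-2,2]]; eigenvalues λ = 4, 2.
Eigenvectors: (1,-1) for λ=4, (0,1) for λ=2.
From the initial condition, c_1 = 2, c_2 = -2.
z(ln 4) = (2)(4^4)(-1) + (-2)(4^2)(1) = -544.

-544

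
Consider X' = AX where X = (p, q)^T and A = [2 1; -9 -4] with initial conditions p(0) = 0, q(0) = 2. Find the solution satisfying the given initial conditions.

p(t) = 2te^(-t), q(t) = -6te^(-t) + 2e^(-t)

Coefficient matrix A = [[2, 1], [-9, -4]].
Characteristic polynomial det(A - λI) = λ^2 + 2λ + 1 = 0.
Single eigenvalue λ = -1 with algebraic multiplicity 2.
Eigenvector v = (1,-3); generalized eigenvector w with (A-λI)w=v is (0,1).
General solution: e^(-t)[C_1·v + C_2·(t·v + w)].
Applying p(0)=0, q(0)=2 gives C_1=0, C_2=2.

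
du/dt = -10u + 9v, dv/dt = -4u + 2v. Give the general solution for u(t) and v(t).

Coefficient matrix A = [[-10, 9], [-4, 2]].
Characteristic polynomial det(A - λI) = λ^2 + 8λ + 16 = 0.
Single eigenvalue λ = -4 with algebraic multiplicity 2.
Eigenvector v = (3,2); generalized eigenvector w with (A-λI)w=v is (-2,-1).
General solution: e^(-4t)[c_1·v + c_2·(t·v + w)].

u(t) = 3c_1e^(-4t) + 3c_2te^(-4t) - 2c_2e^(-4t), v(t) = 2c_1e^(-4t) + 2c_2te^(-4t) - c_2e^(-4t)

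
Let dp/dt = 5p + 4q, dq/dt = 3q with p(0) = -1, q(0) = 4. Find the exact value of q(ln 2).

A = [[5,4],[0,3]]; eigenvalues λ = 5, 3.
Eigenvectors: (1,0) for λ=5, (2,-1) for λ=3.
From the initial condition, c_1 = 7, c_2 = -4.
q(ln 2) = (7)(2^5)(0) + (-4)(2^3)(-1) = 32.

32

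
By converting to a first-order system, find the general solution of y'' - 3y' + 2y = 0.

Let x_1 = y, x_2 = y'. Then x_1' = x_2 and x_2' = -2x_1 + 3x_2.
A = [[0,1],[-2,3]]; det(A-λI) = λ^2 - 3λ + 2.
Eigenvalues λ = 1, 2 with eigenvectors (1,1), (1,2).

y(t) = c_1e^(t) + c_2e^(2t)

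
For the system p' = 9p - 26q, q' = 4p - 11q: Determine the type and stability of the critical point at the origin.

A = [[9,-26],[4,-11]]; det(A-λI) = λ^2 + 2λ + 5.
λ = -1 ± 2i: negative real part.

stable spiral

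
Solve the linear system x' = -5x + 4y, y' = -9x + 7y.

Coefficient matrix A = [[-5, 4], [-9, 7]].
Characteristic polynomial det(A - λI) = λ^2 - 2λ + 1 = 0.
Single eigenvalue λ = 1 with algebraic multiplicity 2.
Eigenvector v = (-2,-3); generalized eigenvector w with (A-λI)w=v is (1,1).
General solution: e^(t)[c_1·v + c_2·(t·v + w)].

x(t) = -2c_1e^(t) - 2c_2te^(t) + c_2e^(t), y(t) = -3c_1e^(t) - 3c_2te^(t) + c_2e^(t)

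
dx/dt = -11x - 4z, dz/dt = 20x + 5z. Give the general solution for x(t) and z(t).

x(t) = -C_1e^(-3t)sin(4t) + C_2e^(-3t)cos(4t), z(t) = 2C_1e^(-3t)sin(4t) + C_1e^(-3t)cos(4t) + C_2e^(-3t)sin(4t) - 2C_2e^(-3t)cos(4t)

Coefficient matrix A = [[-11, -4], [20, 5]].
Characteristic polynomial det(A - λI) = λ^2 + 6λ + 25 = 0.
Eigenvalues λ = -3 ± 4i (complex conjugate pair).
For λ=-3+4i: an eigenvector is (0,1) - i(-1,2) = (0 + i, 1 - 2i).
A real fundamental pair from Re and Im of e^((-3+4i)t)v: X_1 = e^(-3t)(cos(4t)·(0,1) + sin(4t)·(-1,2)), X_2 = e^(-3t)(sin(4t)·(0,1) - cos(4t)·(-1,2)).
General solution: C_1X_1 + C_2X_2.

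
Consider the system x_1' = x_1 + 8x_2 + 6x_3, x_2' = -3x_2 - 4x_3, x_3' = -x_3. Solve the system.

Coefficient matrix A = [[1, 8, 6], [0, -3, -4], [0, 0, -1]].
det(A - λI) = 0 gives eigenvalues λ = 1, -1, -3.
For λ=1: eigenvector (1,0,0).
For λ=-1: eigenvector (5,-2,1).
For λ=-3: eigenvector (-2,1,0).
General solution: K_1e^(t)(1,0,0) + K_2e^(-t)(5,-2,1) + K_3e^(-3t)(-2,1,0).

x_1(t) = K_1e^(t) + 5K_2e^(-t) - 2K_3e^(-3t), x_2(t) = -2K_2e^(-t) + K_3e^(-3t), x_3(t) = K_2e^(-t)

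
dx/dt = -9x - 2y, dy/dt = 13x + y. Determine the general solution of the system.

x(t) = K_1e^(-4t)sin(t) - K_1e^(-4t)cos(t) - K_2e^(-4t)sin(t) - K_2e^(-4t)cos(t), y(t) = -3K_1e^(-4t)sin(t) + 2K_1e^(-4t)cos(t) + 2K_2e^(-4t)sin(t) + 3K_2e^(-4t)cos(t)

Coefficient matrix A = [[-9, -2], [13, 1]].
Characteristic polynomial det(A - λI) = λ^2 + 8λ + 17 = 0.
Eigenvalues λ = -4 ± i (complex conjugate pair).
For λ=-4+i: an eigenvector is (-1,2) - i(1,-3) = (-1 - i, 2 + 3i).
A real fundamental pair from Re and Im of e^((-4+i)t)v: X_1 = e^(-4t)(cos(t)·(-1,2) + sin(t)·(1,-3)), X_2 = e^(-4t)(sin(t)·(-1,2) - cos(t)·(1,-3)).
General solution: K_1X_1 + K_2X_2.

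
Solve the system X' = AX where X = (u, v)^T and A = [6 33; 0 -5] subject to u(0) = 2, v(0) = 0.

u(t) = 2e^(6t), v(t) = 0

Coefficient matrix A = [[6, 33], [0, -5]].
Characteristic polynomial det(A - λI) = λ^2 - λ - 30 = 0.
Eigenvalues λ = 6, -5.
For λ=6: (A-λI) row 1 is [0, 33], so an eigenvector is (-1, 0).
For λ=-5: (A-λI) row 1 is [11, 33], so an eigenvector is (-3, 1).
General solution: K_1e^(6t)(-1,0) + K_2e^(-5t)(-3,1).
Applying u(0)=2, v(0)=0 gives K_1=-2, K_2=0.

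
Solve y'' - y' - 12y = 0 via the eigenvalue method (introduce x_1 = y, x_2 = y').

Let x_1 = y, x_2 = y'. Then x_1' = x_2 and x_2' = 12x_1 + x_2.
A = [[0,1],[12,1]]; det(A-λI) = λ^2 - λ - 12.
Eigenvalues λ = 4, -3 with eigenvectors (1,4), (1,-3).

y(t) = K_1e^(4t) + K_2e^(-3t)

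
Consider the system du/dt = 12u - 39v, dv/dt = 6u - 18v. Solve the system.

u(t) = 2c_1e^(-3t)sin(3t) + 3c_1e^(-3t)cos(3t) + 3c_2e^(-3t)sin(3t) - 2c_2e^(-3t)cos(3t), v(t) = c_1e^(-3t)sin(3t) + c_1e^(-3t)cos(3t) + c_2e^(-3t)sin(3t) - c_2e^(-3t)cos(3t)

Coefficient matrix A = [[12, -39], [6, -18]].
Characteristic polynomial det(A - λI) = λ^2 + 6λ + 18 = 0.
Eigenvalues λ = -3 ± 3i (complex conjugate pair).
For λ=-3+3i: an eigenvector is (3,1) - i(2,1) = (3 - 2i, 1 - i).
A real fundamental pair from Re and Im of e^((-3+3i)t)v: X_1 = e^(-3t)(cos(3t)·(3,1) + sin(3t)·(2,1)), X_2 = e^(-3t)(sin(3t)·(3,1) - cos(3t)·(2,1)).
General solution: c_1X_1 + c_2X_2.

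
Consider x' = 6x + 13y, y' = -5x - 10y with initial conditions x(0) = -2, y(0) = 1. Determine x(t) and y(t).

x(t) = -3e^(-2t)sin(t) - 2e^(-2t)cos(t), y(t) = 2e^(-2t)sin(t) + e^(-2t)cos(t)

Coefficient matrix A = [[6, 13], [-5, -10]].
Characteristic polynomial det(A - λI) = λ^2 + 4λ + 5 = 0.
Eigenvalues λ = -2 ± i (complex conjugate pair).
For λ=-2+i: an eigenvector is (-2,1) - i(-3,2) = (-2 + 3i, 1 - 2i).
A real fundamental pair from Re and Im of e^((-2+i)t)v: X_1 = e^(-2t)(cos(t)·(-2,1) + sin(t)·(-3,2)), X_2 = e^(-2t)(sin(t)·(-2,1) - cos(t)·(-3,2)).
General solution: c_1X_1 + c_2X_2.
Applying x(0)=-2, y(0)=1 gives c_1=1, c_2=0.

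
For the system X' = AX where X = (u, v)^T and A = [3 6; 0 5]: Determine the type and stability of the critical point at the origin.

A = [[3,6],[0,5]]; det(A-λI) = λ^2 - 8λ + 15.
λ = 5, 3: both positive.

unstable node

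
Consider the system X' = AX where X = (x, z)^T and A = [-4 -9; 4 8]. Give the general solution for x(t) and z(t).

x(t) = 3C_1e^(2t) + 3C_2te^(2t) - 2C_2e^(2t), z(t) = -2C_1e^(2t) - 2C_2te^(2t) + C_2e^(2t)

Coefficient matrix A = [[-4, -9], [4, 8]].
Characteristic polynomial det(A - λI) = λ^2 - 4λ + 4 = 0.
Single eigenvalue λ = 2 with algebraic multiplicity 2.
Eigenvector v = (3,-2); generalized eigenvector w with (A-λI)w=v is (-2,1).
General solution: e^(2t)[C_1·v + C_2·(t·v + w)].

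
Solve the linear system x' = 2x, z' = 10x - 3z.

x(t) = -C_1e^(2t), z(t) = -2C_1e^(2t) - C_2e^(-3t)

Coefficient matrix A = [[2, 0], [10, -3]].
Characteristic polynomial det(A - λI) = λ^2 + λ - 6 = 0.
Eigenvalues λ = 2, -3.
For λ=2: (A-λI) row 2 is [10, -5], so an eigenvector is (-1, -2).
For λ=-3: (A-λI) row 1 is [5, 0], so an eigenvector is (0, -1).
General solution: C_1e^(2t)(-1,-2) + C_2e^(-3t)(0,-1).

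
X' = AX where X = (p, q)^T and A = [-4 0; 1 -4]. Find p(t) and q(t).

p(t) = K_2e^(-4t), q(t) = K_1e^(-4t) + K_2te^(-4t) - 2K_2e^(-4t)

Coefficient matrix A = [[-4, 0], [1, -4]].
Characteristic polynomial det(A - λI) = λ^2 + 8λ + 16 = 0.
Single eigenvalue λ = -4 with algebraic multiplicity 2.
Eigenvector v = (0,1); generalized eigenvector w with (A-λI)w=v is (1,-2).
General solution: e^(-4t)[K_1·v + K_2·(t·v + w)].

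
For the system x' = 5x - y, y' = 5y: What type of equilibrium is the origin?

unstable improper node

A = [[5,-1],[0,5]]; det(A-λI) = λ^2 - 10λ + 25.
repeated λ = 5 with a single eigenvector.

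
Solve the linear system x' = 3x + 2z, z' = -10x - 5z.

Coefficient matrix A = [[3, 2], [-10, -5]].
Characteristic polynomial det(A - λI) = λ^2 + 2λ + 5 = 0.
Eigenvalues λ = -1 ± 2i (complex conjugate pair).
For λ=-1+2i: an eigenvector is (1,-2) - i(0,-1) = (1, -2 + i).
A real fundamental pair from Re and Im of e^((-1+2i)t)v: X_1 = e^(-t)(cos(2t)·(1,-2) + sin(2t)·(0,-1)), X_2 = e^(-t)(sin(2t)·(1,-2) - cos(2t)·(0,-1)).
General solution: C_1X_1 + C_2X_2.

x(t) = C_1e^(-t)cos(2t) + C_2e^(-t)sin(2t), z(t) = -C_1e^(-t)sin(2t) - 2C_1e^(-t)cos(2t) - 2C_2e^(-t)sin(2t) + C_2e^(-t)cos(2t)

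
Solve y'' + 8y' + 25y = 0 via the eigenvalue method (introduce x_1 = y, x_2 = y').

y(t) = c_1e^(-4t)cos(3t) + c_2e^(-4t)sin(3t)

Let x_1 = y, x_2 = y'. Then x_1' = x_2 and x_2' = -25x_1 - 8x_2.
A = [[0,1],[-25,-8]]; det(A-λI) = λ^2 + 8λ + 25.
Eigenvalues λ = -4 ± 3i.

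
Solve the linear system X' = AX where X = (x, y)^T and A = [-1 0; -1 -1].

Coefficient matrix A = [[-1, 0], [-1, -1]].
Characteristic polynomial det(A - λI) = λ^2 + 2λ + 1 = 0.
Single eigenvalue λ = -1 with algebraic multiplicity 2.
Eigenvector v = (0,1); generalized eigenvector w with (A-λI)w=v is (-1,1).
General solution: e^(-t)[K_1·v + K_2·(t·v + w)].

x(t) = -K_2e^(-t), y(t) = K_1e^(-t) + K_2te^(-t) + K_2e^(-t)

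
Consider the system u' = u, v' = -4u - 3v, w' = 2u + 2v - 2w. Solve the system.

Coefficient matrix A = [[1, 0, 0], [-4, -3, 0], [2, 2, -2]].
det(A - λI) = 0 gives eigenvalues λ = -3, 1, -2.
For λ=-3: eigenvector (0,1,-2).
For λ=1: eigenvector (1,-1,0).
For λ=-2: eigenvector (0,0,1).
General solution: K_1e^(-3t)(0,1,-2) + K_2e^(t)(1,-1,0) + K_3e^(-2t)(0,0,1).

u(t) = K_2e^(t), v(t) = K_1e^(-3t) - K_2e^(t), w(t) = -2K_1e^(-3t) + K_3e^(-2t)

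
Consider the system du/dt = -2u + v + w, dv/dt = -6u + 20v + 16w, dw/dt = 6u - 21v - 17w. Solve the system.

u(t) = K_1e^(-2t) + K_3e^(-t), v(t) = K_1e^(-2t) + K_2e^(4t) - 2K_3e^(-t), w(t) = -K_1e^(-2t) - K_2e^(4t) + 3K_3e^(-t)

Coefficient matrix A = [[-2, 1, 1], [-6, 20, 16], [6, -21, -17]].
det(A - λI) = 0 gives eigenvalues λ = -2, 4, -1.
For λ=-2: eigenvector (1,1,-1).
For λ=4: eigenvector (0,1,-1).
For λ=-1: eigenvector (1,-2,3).
General solution: K_1e^(-2t)(1,1,-1) + K_2e^(4t)(0,1,-1) + K_3e^(-t)(1,-2,3).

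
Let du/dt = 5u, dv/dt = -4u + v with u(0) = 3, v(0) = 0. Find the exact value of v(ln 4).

-3060

A = [[5,0],[-4,1]]; eigenvalues λ = 5, 1.
Eigenvectors: (1,-1) for λ=5, (0,-1) for λ=1.
From the initial condition, c_1 = 3, c_2 = -3.
v(ln 4) = (3)(4^5)(-1) + (-3)(4^1)(-1) = -3060.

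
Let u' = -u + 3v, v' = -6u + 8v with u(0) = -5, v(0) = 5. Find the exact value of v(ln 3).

4725

A = [[-1,3],[-6,8]]; eigenvalues λ = 5, 2.
Eigenvectors: (1,2) for λ=5, (1,1) for λ=2.
From the initial condition, c_1 = 10, c_2 = -15.
v(ln 3) = (10)(3^5)(2) + (-15)(3^2)(1) = 4725.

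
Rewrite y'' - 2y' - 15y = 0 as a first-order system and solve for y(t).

Let x_1 = y, x_2 = y'. Then x_1' = x_2 and x_2' = 15x_1 + 2x_2.
A = [[0,1],[15,2]]; det(A-λI) = λ^2 - 2λ - 15.
Eigenvalues λ = 5, -3 with eigenvectors (1,5), (1,-3).

y(t) = C_1e^(5t) + C_2e^(-3t)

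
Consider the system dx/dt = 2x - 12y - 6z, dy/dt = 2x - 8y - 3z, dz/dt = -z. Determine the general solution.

x(t) = 3K_1e^(-2t) - 2K_2e^(-t) + 2K_3e^(-4t), y(t) = K_1e^(-2t) - K_2e^(-t) + K_3e^(-4t), z(t) = K_2e^(-t)

Coefficient matrix A = [[2, -12, -6], [2, -8, -3], [0, 0, -1]].
det(A - λI) = 0 gives eigenvalues λ = -2, -1, -4.
For λ=-2: eigenvector (3,1,0).
For λ=-1: eigenvector (-2,-1,1).
For λ=-4: eigenvector (2,1,0).
General solution: K_1e^(-2t)(3,1,0) + K_2e^(-t)(-2,-1,1) + K_3e^(-4t)(2,1,0).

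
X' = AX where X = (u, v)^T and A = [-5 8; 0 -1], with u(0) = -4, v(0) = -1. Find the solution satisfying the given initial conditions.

Coefficient matrix A = [[-5, 8], [0, -1]].
Characteristic polynomial det(A - λI) = λ^2 + 6λ + 5 = 0.
Eigenvalues λ = -1, -5.
For λ=-1: (A-λI) row 1 is [-4, 8], so an eigenvector is (-2, -1).
For λ=-5: (A-λI) row 1 is [0, 8], so an eigenvector is (1, 0).
General solution: K_1e^(-t)(-2,-1) + K_2e^(-5t)(1,0).
Applying u(0)=-4, v(0)=-1 gives K_1=1, K_2=-2.

u(t) = -2e^(-t) - 2e^(-5t), v(t) = -e^(-t)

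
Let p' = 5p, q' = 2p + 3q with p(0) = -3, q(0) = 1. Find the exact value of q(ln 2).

A = [[5,0],[2,3]]; eigenvalues λ = 5, 3.
Eigenvectors: (1,1) for λ=5, (0,-1) for λ=3.
From the initial condition, c_1 = -3, c_2 = -4.
q(ln 2) = (-3)(2^5)(1) + (-4)(2^3)(-1) = -64.

-64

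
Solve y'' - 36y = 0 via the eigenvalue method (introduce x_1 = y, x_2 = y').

Let x_1 = y, x_2 = y'. Then x_1' = x_2 and x_2' = 36x_1.
A = [[0,1],[36,0]]; det(A-λI) = λ^2 - 36.
Eigenvalues λ = 6, -6 with eigenvectors (1,6), (1,-6).

y(t) = C_1e^(6t) + C_2e^(-6t)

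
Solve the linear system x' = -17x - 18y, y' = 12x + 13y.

x(t) = -3C_1e^(-5t) - C_2e^(t), y(t) = 2C_1e^(-5t) + C_2e^(t)

Coefficient matrix A = [[-17, -18], [12, 13]].
Characteristic polynomial det(A - λI) = λ^2 + 4λ - 5 = 0.
Eigenvalues λ = -5, 1.
For λ=-5: (A-λI) row 1 is [-12, -18], so an eigenvector is (-3, 2).
For λ=1: (A-λI) row 1 is [-18, -18], so an eigenvector is (-1, 1).
General solution: C_1e^(-5t)(-3,2) + C_2e^(t)(-1,1).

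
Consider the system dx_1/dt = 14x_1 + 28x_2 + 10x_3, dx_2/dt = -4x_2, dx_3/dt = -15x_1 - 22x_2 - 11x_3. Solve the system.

Coefficient matrix A = [[14, 28, 10], [0, -4, 0], [-15, -22, -11]].
det(A - λI) = 0 gives eigenvalues λ = 4, -4, -1.
For λ=4: eigenvector (1,0,-1).
For λ=-4: eigenvector (-1,1,-1).
For λ=-1: eigenvector (-2,0,3).
General solution: c_1e^(4t)(1,0,-1) + c_2e^(-4t)(-1,1,-1) + c_3e^(-t)(-2,0,3).

x_1(t) = c_1e^(4t) - c_2e^(-4t) - 2c_3e^(-t), x_2(t) = c_2e^(-4t), x_3(t) = -c_1e^(4t) - c_2e^(-4t) + 3c_3e^(-t)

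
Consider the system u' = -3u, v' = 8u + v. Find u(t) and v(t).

u(t) = c_1e^(-3t), v(t) = -2c_1e^(-3t) + c_2e^(t)

Coefficient matrix A = [[-3, 0], [8, 1]].
Characteristic polynomial det(A - λI) = λ^2 + 2λ - 3 = 0.
Eigenvalues λ = -3, 1.
For λ=-3: (A-λI) row 2 is [8, 4], so an eigenvector is (1, -2).
For λ=1: (A-λI) row 1 is [-4, 0], so an eigenvector is (0, 1).
General solution: c_1e^(-3t)(1,-2) + c_2e^(t)(0,1).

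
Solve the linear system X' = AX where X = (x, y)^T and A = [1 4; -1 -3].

Coefficient matrix A = [[1, 4], [-1, -3]].
Characteristic polynomial det(A - λI) = λ^2 + 2λ + 1 = 0.
Single eigenvalue λ = -1 with algebraic multiplicity 2.
Eigenvector v = (-2,1); generalized eigenvector w with (A-λI)w=v is (3,-2).
General solution: e^(-t)[K_1·v + K_2·(t·v + w)].

x(t) = -2K_1e^(-t) - 2K_2te^(-t) + 3K_2e^(-t), y(t) = K_1e^(-t) + K_2te^(-t) - 2K_2e^(-t)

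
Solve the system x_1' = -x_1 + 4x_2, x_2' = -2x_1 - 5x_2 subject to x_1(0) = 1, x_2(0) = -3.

x_1(t) = -5e^(-3t)sin(2t) + e^(-3t)cos(2t), x_2(t) = 2e^(-3t)sin(2t) - 3e^(-3t)cos(2t)

Coefficient matrix A = [[-1, 4], [-2, -5]].
Characteristic polynomial det(A - λI) = λ^2 + 6λ + 13 = 0.
Eigenvalues λ = -3 ± 2i (complex conjugate pair).
For λ=-3+2i: an eigenvector is (-1,1) - i(1,0) = (-1 - i, 1).
A real fundamental pair from Re and Im of e^((-3+2i)t)v: X_1 = e^(-3t)(cos(2t)·(-1,1) + sin(2t)·(1,0)), X_2 = e^(-3t)(sin(2t)·(-1,1) - cos(2t)·(1,0)).
General solution: c_1X_1 + c_2X_2.
Applying x_1(0)=1, x_2(0)=-3 gives c_1=-3, c_2=2.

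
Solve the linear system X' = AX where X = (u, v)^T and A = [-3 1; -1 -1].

Coefficient matrix A = [[-3, 1], [-1, -1]].
Characteristic polynomial det(A - λI) = λ^2 + 4λ + 4 = 0.
Single eigenvalue λ = -2 with algebraic multiplicity 2.
Eigenvector v = (-1,-1); generalized eigenvector w with (A-λI)w=v is (-2,-3).
General solution: e^(-2t)[K_1·v + K_2·(t·v + w)].

u(t) = -K_1e^(-2t) - K_2te^(-2t) - 2K_2e^(-2t), v(t) = -K_1e^(-2t) - K_2te^(-2t) - 3K_2e^(-2t)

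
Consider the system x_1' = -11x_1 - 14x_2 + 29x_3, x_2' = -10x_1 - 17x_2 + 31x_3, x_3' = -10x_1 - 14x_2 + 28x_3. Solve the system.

Coefficient matrix A = [[-11, -14, 29], [-10, -17, 31], [-10, -14, 28]].
det(A - λI) = 0 gives eigenvalues λ = -1, 4, -3.
For λ=-1: eigenvector (3,2,2).
For λ=4: eigenvector (1,1,1).
For λ=-3: eigenvector (2,3,2).
General solution: C_1e^(-t)(3,2,2) + C_2e^(4t)(1,1,1) + C_3e^(-3t)(2,3,2).

x_1(t) = 3C_1e^(-t) + C_2e^(4t) + 2C_3e^(-3t), x_2(t) = 2C_1e^(-t) + C_2e^(4t) + 3C_3e^(-3t), x_3(t) = 2C_1e^(-t) + C_2e^(4t) + 2C_3e^(-3t)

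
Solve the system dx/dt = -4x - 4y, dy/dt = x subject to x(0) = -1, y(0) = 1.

Coefficient matrix A = [[-4, -4], [1, 0]].
Characteristic polynomial det(A - λI) = λ^2 + 4λ + 4 = 0.
Single eigenvalue λ = -2 with algebraic multiplicity 2.
Eigenvector v = (2,-1); generalized eigenvector w with (A-λI)w=v is (-1,0).
General solution: e^(-2t)[C_1·v + C_2·(t·v + w)].
Applying x(0)=-1, y(0)=1 gives C_1=-1, C_2=-1.

x(t) = -2te^(-2t) - e^(-2t), y(t) = te^(-2t) + e^(-2t)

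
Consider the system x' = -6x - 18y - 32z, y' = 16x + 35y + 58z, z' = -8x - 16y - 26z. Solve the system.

Coefficient matrix A = [[-6, -18, -32], [16, 35, 58], [-8, -16, -26]].
det(A - λI) = 0 gives eigenvalues λ = 3, 2, -2.
For λ=3: eigenvector (-2,1,0).
For λ=2: eigenvector (-1,4,-2).
For λ=-2: eigenvector (1,-2,1).
General solution: K_1e^(3t)(-2,1,0) + K_2e^(2t)(-1,4,-2) + K_3e^(-2t)(1,-2,1).

x(t) = -2K_1e^(3t) - K_2e^(2t) + K_3e^(-2t), y(t) = K_1e^(3t) + 4K_2e^(2t) - 2K_3e^(-2t), z(t) = -2K_2e^(2t) + K_3e^(-2t)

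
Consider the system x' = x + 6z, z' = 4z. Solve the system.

x(t) = -K_1e^(t) + 2K_2e^(4t), z(t) = K_2e^(4t)

Coefficient matrix A = [[1, 6], [0, 4]].
Characteristic polynomial det(A - λI) = λ^2 - 5λ + 4 = 0.
Eigenvalues λ = 1, 4.
For λ=1: (A-λI) row 1 is [0, 6], so an eigenvector is (-1, 0).
For λ=4: (A-λI) row 1 is [-3, 6], so an eigenvector is (2, 1).
General solution: K_1e^(t)(-1,0) + K_2e^(4t)(2,1).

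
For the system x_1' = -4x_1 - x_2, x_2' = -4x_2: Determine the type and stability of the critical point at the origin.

stable improper node

A = [[-4,-1],[0,-4]]; det(A-λI) = λ^2 + 8λ + 16.
repeated λ = -4 with a single eigenvector.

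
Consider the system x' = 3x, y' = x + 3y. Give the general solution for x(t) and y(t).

x(t) = C_2e^(3t), y(t) = C_1e^(3t) + C_2te^(3t) - C_2e^(3t)

Coefficient matrix A = [[3, 0], [1, 3]].
Characteristic polynomial det(A - λI) = λ^2 - 6λ + 9 = 0.
Single eigenvalue λ = 3 with algebraic multiplicity 2.
Eigenvector v = (0,1); generalized eigenvector w with (A-λI)w=v is (1,-1).
General solution: e^(3t)[C_1·v + C_2·(t·v + w)].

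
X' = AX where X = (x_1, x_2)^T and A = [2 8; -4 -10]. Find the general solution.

x_1(t) = -c_1e^(-6t) + 2c_2e^(-2t), x_2(t) = c_1e^(-6t) - c_2e^(-2t)

Coefficient matrix A = [[2, 8], [-4, -10]].
Characteristic polynomial det(A - λI) = λ^2 + 8λ + 12 = 0.
Eigenvalues λ = -6, -2.
For λ=-6: (A-λI) row 1 is [8, 8], so an eigenvector is (-1, 1).
For λ=-2: (A-λI) row 1 is [4, 8], so an eigenvector is (2, -1).
General solution: c_1e^(-6t)(-1,1) + c_2e^(-2t)(2,-1).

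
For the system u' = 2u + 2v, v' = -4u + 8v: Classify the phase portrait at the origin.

A = [[2,2],[-4,8]]; det(A-λI) = λ^2 - 10λ + 24.
λ = 4, 6: both positive.

unstable node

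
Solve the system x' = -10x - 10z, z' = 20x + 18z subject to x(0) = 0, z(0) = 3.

Coefficient matrix A = [[-10, -10], [20, 18]].
Characteristic polynomial det(A - λI) = λ^2 - 8λ + 20 = 0.
Eigenvalues λ = 4 ± 2i (complex conjugate pair).
For λ=4+2i: an eigenvector is (2,-3) - i(1,-1) = (2 - i, -3 + i).
A real fundamental pair from Re and Im of e^((4+2i)t)v: X_1 = e^(4t)(cos(2t)·(2,-3) + sin(2t)·(1,-1)), X_2 = e^(4t)(sin(2t)·(2,-3) - cos(2t)·(1,-1)).
General solution: c_1X_1 + c_2X_2.
Applying x(0)=0, z(0)=3 gives c_1=-3, c_2=-6.

x(t) = -15e^(4t)sin(2t), z(t) = 21e^(4t)sin(2t) + 3e^(4t)cos(2t)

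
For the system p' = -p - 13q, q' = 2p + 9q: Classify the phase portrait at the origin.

A = [[-1,-13],[2,9]]; det(A-λI) = λ^2 - 8λ + 17.
λ = 4 ± i: positive real part.

unstable spiral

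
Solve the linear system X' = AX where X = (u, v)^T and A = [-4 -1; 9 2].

u(t) = -K_1e^(-t) - K_2te^(-t) + K_2e^(-t), v(t) = 3K_1e^(-t) + 3K_2te^(-t) - 2K_2e^(-t)

Coefficient matrix A = [[-4, -1], [9, 2]].
Characteristic polynomial det(A - λI) = λ^2 + 2λ + 1 = 0.
Single eigenvalue λ = -1 with algebraic multiplicity 2.
Eigenvector v = (-1,3); generalized eigenvector w with (A-λI)w=v is (1,-2).
General solution: e^(-t)[K_1·v + K_2·(t·v + w)].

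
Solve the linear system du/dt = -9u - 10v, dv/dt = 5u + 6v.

u(t) = -2K_1e^(-4t) - K_2e^(t), v(t) = K_1e^(-4t) + K_2e^(t)

Coefficient matrix A = [[-9, -10], [5, 6]].
Characteristic polynomial det(A - λI) = λ^2 + 3λ - 4 = 0.
Eigenvalues λ = -4, 1.
For λ=-4: (A-λI) row 1 is [-5, -10], so an eigenvector is (-2, 1).
For λ=1: (A-λI) row 1 is [-10, -10], so an eigenvector is (-1, 1).
General solution: K_1e^(-4t)(-2,1) + K_2e^(t)(-1,1).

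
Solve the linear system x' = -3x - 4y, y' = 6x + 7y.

x(t) = -2c_1e^(3t) + c_2e^(t), y(t) = 3c_1e^(3t) - c_2e^(t)

Coefficient matrix A = [[-3, -4], [6, 7]].
Characteristic polynomial det(A - λI) = λ^2 - 4λ + 3 = 0.
Eigenvalues λ = 3, 1.
For λ=3: (A-λI) row 1 is [-6, -4], so an eigenvector is (-2, 3).
For λ=1: (A-λI) row 1 is [-4, -4], so an eigenvector is (1, -1).
General solution: c_1e^(3t)(-2,3) + c_2e^(t)(1,-1).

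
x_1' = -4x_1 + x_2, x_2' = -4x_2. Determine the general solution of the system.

x_1(t) = -K_1e^(-4t) - K_2te^(-4t) - 2K_2e^(-4t), x_2(t) = -K_2e^(-4t)

Coefficient matrix A = [[-4, 1], [0, -4]].
Characteristic polynomial det(A - λI) = λ^2 + 8λ + 16 = 0.
Single eigenvalue λ = -4 with algebraic multiplicity 2.
Eigenvector v = (-1,0); generalized eigenvector w with (A-λI)w=v is (-2,-1).
General solution: e^(-4t)[K_1·v + K_2·(t·v + w)].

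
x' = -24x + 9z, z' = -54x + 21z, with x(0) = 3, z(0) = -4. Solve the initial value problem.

Coefficient matrix A = [[-24, 9], [-54, 21]].
Characteristic polynomial det(A - λI) = λ^2 + 3λ - 18 = 0.
Eigenvalues λ = -6, 3.
For λ=-6: (A-λI) row 1 is [-18, 9], so an eigenvector is (1, 2).
For λ=3: (A-λI) row 1 is [-27, 9], so an eigenvector is (-1, -3).
General solution: c_1e^(-6t)(1,2) + c_2e^(3t)(-1,-3).
Applying x(0)=3, z(0)=-4 gives c_1=13, c_2=10.

x(t) = -10e^(3t) + 13e^(-6t), z(t) = -30e^(3t) + 26e^(-6t)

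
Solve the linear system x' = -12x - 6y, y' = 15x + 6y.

x(t) = -K_1e^(-3t)sin(3t) - K_1e^(-3t)cos(3t) - K_2e^(-3t)sin(3t) + K_2e^(-3t)cos(3t), y(t) = K_1e^(-3t)sin(3t) + 2K_1e^(-3t)cos(3t) + 2K_2e^(-3t)sin(3t) - K_2e^(-3t)cos(3t)

Coefficient matrix A = [[-12, -6], [15, 6]].
Characteristic polynomial det(A - λI) = λ^2 + 6λ + 18 = 0.
Eigenvalues λ = -3 ± 3i (complex conjugate pair).
For λ=-3+3i: an eigenvector is (-1,2) - i(-1,1) = (-1 + i, 2 - i).
A real fundamental pair from Re and Im of e^((-3+3i)t)v: X_1 = e^(-3t)(cos(3t)·(-1,2) + sin(3t)·(-1,1)), X_2 = e^(-3t)(sin(3t)·(-1,2) - cos(3t)·(-1,1)).
General solution: K_1X_1 + K_2X_2.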